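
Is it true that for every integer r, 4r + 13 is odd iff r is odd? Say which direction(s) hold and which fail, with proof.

Only the reverse direction holds.

(⟸) Suppose r is odd. Since 4 is even, 4r is even for every r, so 4r + 13 has the same parity as 13, which is odd. Hence 4r + 13 is odd.

(⟹) This fails: take r = 2. Then 4r + 13 = 21, which is odd, yet r = 2 is even, not odd.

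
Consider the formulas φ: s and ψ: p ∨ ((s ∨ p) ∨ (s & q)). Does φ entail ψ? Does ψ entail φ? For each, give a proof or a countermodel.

Not equivalent: only (⇒) holds.

(←) This fails. Under p = T, q = F, s = F, the left side is false but the right side is true.

(→) Assume the antecedent. If p is true, p ∨ ((s ∨ p) ∨ (s & q)) reduces to true regardless of the other variables. If p is false, the antecedent forces (p = F, q = F, s = T) or (p = F, q = T, s = T), and p ∨ ((s ∨ p) ∨ (s & q)) holds there. Either way p ∨ ((s ∨ p) ∨ (s & q)) holds.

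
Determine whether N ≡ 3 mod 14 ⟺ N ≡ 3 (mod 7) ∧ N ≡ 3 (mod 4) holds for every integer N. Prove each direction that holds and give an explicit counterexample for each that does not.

(⇒) This fails: N = 17 gives 17 ≡ 3 (mod 14) but 17 ≡ 1 (mod 4), so the conjunction on the right does not hold.

(⇐) Conversely, if N ≡ 3 (mod 7) and N ≡ 3 (mod 4), then by the Chinese remainder theorem N ≡ 3 (mod 28). Since 3 ≡ 3 (mod 14) and 14 ∣ 28, we get N ≡ 3 (mod 14).

The forward direction fails; the converse holds.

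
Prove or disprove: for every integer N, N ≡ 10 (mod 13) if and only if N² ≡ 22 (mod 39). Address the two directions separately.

(⇒) fails and (⇐) fails.

(⟹) This fails: take N = 36. Then 36 ≡ 10 (mod 13), but 36² = 1296 ≡ 9 (mod 39), not 22.

(⟸) This fails: take N = 16. Then 16² = 256 ≡ 22 (mod 39), yet 16 ≡ 3 (mod 13), not 10.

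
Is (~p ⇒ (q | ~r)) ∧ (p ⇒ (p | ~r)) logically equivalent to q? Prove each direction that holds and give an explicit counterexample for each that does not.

(→) This fails. Under r = F, q = F, p = F, the left side is true but the right side is false.

(←) Assume the antecedent. If r is true, the antecedent forces (r = T, q = T, p = F) or (r = T, q = T, p = T), and the consequent holds there. If r is false, the consequent reduces to true regardless of the other variables. Either way the consequent holds.

(⇒) fails; (⇐) holds.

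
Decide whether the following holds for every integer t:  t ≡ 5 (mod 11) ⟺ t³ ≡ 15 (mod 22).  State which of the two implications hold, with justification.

[⇒] This fails: take t = 16. Then 16 ≡ 5 (mod 11), but 16³ = 4096 ≡ 4 (mod 22), not 15.

[⇐] Conversely, the residues r modulo 22 with r³ ≡ 15 (mod 22) are exactly {5}, and each is ≡ 5 (mod 11).

(⇒) fails; (⇐) holds.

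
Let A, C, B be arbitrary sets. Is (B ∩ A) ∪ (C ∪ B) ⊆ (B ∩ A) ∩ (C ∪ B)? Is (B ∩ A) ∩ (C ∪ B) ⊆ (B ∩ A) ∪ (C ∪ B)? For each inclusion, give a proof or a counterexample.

Only the reverse inclusion holds.

(⟹) This inclusion fails. Take A = ∅, C = {1}, B = ∅; then 1 ∈ (B ∩ A) ∪ (C ∪ B) but 1 ∉ (B ∩ A) ∩ (C ∪ B).

(⟸) Let x ∈ (B ∩ A) ∩ (C ∪ B). Then either x ∈ A ∩ B and x ∉ C; or x ∈ A ∩ C ∩ B. In each case x ∈ (B ∩ A) ∪ (C ∪ B), so (B ∩ A) ∩ (C ∪ B) ⊆ (B ∩ A) ∪ (C ∪ B).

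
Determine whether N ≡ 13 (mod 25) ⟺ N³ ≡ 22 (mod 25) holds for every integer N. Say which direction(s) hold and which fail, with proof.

(⟹) Suppose N ≡ 13 (mod 25). Write N = 25j + 13. Then (25j + 13)³ = 15625j³ + 24375j² + 12675j + 2197 = 25(625j³ + 975j² + 507j + 87) + 22, so N³ ≡ 22 (mod 25).

(⟸) Conversely, suppose N³ ≡ 22 (mod 25). The only residue r in {0, …, 24} with r³ ≡ 22 (mod 25) is r = 13, so N ≡ 13 (mod 25).

Both directions hold.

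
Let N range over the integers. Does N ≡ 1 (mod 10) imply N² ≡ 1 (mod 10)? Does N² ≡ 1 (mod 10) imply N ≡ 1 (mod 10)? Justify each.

(⟹) Suppose N ≡ 1 (mod 10). Write N = 10j + 1. Then (10j + 1)² = 100j² + 20j + 1 = 10(10j² + 2j) + 1, so N² ≡ 1 (mod 10).

(⟸) This fails: take N = 9. Then 9² = 81 ≡ 1 (mod 10), yet 9 ≡ 9 (mod 10), not 1.

Only the forward implication holds.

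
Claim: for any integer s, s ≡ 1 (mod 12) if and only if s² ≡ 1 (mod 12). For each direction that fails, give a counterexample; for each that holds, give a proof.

Forward direction. Suppose s ≡ 1 (mod 12). Write s = 12j + 1. Then (12j + 1)² = 144j² + 24j + 1 = 12(12j² + 2j) + 1, so s² ≡ 1 (mod 12).

Converse. This fails: take s = 5. Then 5² = 25 ≡ 1 (mod 12), yet 5 ≡ 5 (mod 12), not 1.

The forward direction holds; the converse fails.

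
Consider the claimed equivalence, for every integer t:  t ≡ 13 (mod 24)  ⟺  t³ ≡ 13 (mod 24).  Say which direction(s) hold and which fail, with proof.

(→) Suppose t ≡ 13 (mod 24). Write t = 24j + 13. Then (24j + 13)³ = 13824j³ + 22464j² + 12168j + 2197 = 24(576j³ + 936j² + 507j + 91) + 13, so t³ ≡ 13 (mod 24).

(←) Conversely, suppose t³ ≡ 13 (mod 24). The only residue r in {0, …, 23} with r³ ≡ 13 (mod 24) is r = 13, so t ≡ 13 (mod 24).

Both directions hold; the statement is true.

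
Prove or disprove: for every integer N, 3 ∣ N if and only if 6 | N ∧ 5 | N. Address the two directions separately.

(⇒) fails; (⇐) holds.

(⇐) Suppose 6 ∣ N and 5 ∣ N. Any common multiple of 6 and 5 is a multiple of their lcm; here gcd(6, 5) = 1, so lcm(6, 5) = 6·5 = 30, so 30 ∣ N. Since 3 ∣ 30, it follows that 3 ∣ N.

(⇒) This fails: take N = 3. Certainly 3 ∣ 3, but 6 ∤ 3.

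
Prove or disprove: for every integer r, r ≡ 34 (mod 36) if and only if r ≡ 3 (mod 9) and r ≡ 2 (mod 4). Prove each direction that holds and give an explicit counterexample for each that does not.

Forward direction. This fails: r = 34 gives 34 ≡ 34 (mod 36) but 34 ≡ 7 (mod 9), so the conjunction on the right does not hold.

Converse. This fails: r = 30 satisfies both congruences on the right (30 ≡ 3 mod 9 and 30 ≡ 2 mod 4) yet 30 ≡ 30 (mod 36), not 34.

Both directions fail.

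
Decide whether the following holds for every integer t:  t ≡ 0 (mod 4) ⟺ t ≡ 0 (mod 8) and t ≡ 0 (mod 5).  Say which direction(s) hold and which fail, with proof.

Only the converse holds.

Forward direction. This fails: t = 32 gives 32 ≡ 0 (mod 4) but 32 ≡ 2 (mod 5), so the conjunction on the right does not hold.

Converse. If t ≡ 0 (mod 8) and t ≡ 0 (mod 5), then by the Chinese remainder theorem t ≡ 0 (mod 40). Since 0 ≡ 0 (mod 4) and 4 ∣ 40, we get t ≡ 0 (mod 4).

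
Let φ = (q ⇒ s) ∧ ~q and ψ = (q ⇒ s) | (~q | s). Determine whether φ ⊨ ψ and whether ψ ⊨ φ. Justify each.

Only the forward implication holds.

(→) Assume the antecedent. If q is true, the antecedent cannot hold. If q is false, (q ⇒ s) | (~q | s) reduces to true regardless of the other variables. Either way (q ⇒ s) | (~q | s) holds.

(←) This fails. Under q = T, s = T, the left side is false but the right side is true.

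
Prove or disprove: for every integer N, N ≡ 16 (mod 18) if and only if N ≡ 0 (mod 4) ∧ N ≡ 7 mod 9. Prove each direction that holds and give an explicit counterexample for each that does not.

(→) This fails: N = 34 gives 34 ≡ 16 (mod 18) but 34 ≡ 2 (mod 4), so the conjunction on the right does not hold.

(←) Conversely, if N ≡ 0 (mod 4) and N ≡ 7 (mod 9), then by the Chinese remainder theorem N ≡ 16 (mod 36). Since 16 ≡ 16 (mod 18) and 18 ∣ 36, we get N ≡ 16 (mod 18).

Only the reverse direction holds.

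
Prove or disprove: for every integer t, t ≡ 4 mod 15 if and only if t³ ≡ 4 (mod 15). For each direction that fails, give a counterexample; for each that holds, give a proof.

(→) Suppose t ≡ 4 mod 15. Write t = 15j + 4. Then (15j + 4)³ = 3375j³ + 2700j² + 720j + 64 = 15(225j³ + 180j² + 48j + 4) + 4, so t³ ≡ 4 (mod 15).

(←) Conversely, suppose t³ ≡ 4 (mod 15). The only residue r in {0, …, 14} with r³ ≡ 4 (mod 15) is r = 4, so t ≡ 4 (mod 15).

Both implications hold.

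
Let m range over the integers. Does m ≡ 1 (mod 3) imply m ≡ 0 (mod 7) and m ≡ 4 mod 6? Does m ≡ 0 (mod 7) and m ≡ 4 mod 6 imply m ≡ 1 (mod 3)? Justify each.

Only the converse holds.

(⟹) This fails: m = 1 gives 1 ≡ 1 (mod 3) but 1 ≡ 1 (mod 7), so the conjunction on the right does not hold.

(⟸) Conversely, if m ≡ 0 (mod 7) and m ≡ 4 (mod 6), then by the Chinese remainder theorem m ≡ 28 (mod 42). Since 28 ≡ 1 (mod 3) and 3 ∣ 42, we get m ≡ 1 (mod 3).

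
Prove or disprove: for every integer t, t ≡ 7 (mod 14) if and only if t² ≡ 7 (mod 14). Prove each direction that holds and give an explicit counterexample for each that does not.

(⟹) Suppose t ≡ 7 (mod 14). Write t = 14j + 7. Then (14j + 7)² = 196j² + 196j + 49 = 14(14j² + 14j + 3) + 7, so t² ≡ 7 (mod 14).

(⟸) Conversely, suppose t² ≡ 7 (mod 14). The only residue r in {0, …, 13} with r² ≡ 7 (mod 14) is r = 7, so t ≡ 7 (mod 14).

Both directions hold.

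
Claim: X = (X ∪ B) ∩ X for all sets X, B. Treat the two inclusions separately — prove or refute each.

(⊇) Let x ∈ (X ∪ B) ∩ X. Then either x ∈ X and x ∉ B; or x ∈ X ∩ B. In each case x ∈ X, so (X ∪ B) ∩ X ⊆ X.

(⊆) Let x ∈ X. Then either x ∈ X and x ∉ B; or x ∈ X ∩ B. In each case x ∈ (X ∪ B) ∩ X, so X ⊆ (X ∪ B) ∩ X.

The two sets are equal.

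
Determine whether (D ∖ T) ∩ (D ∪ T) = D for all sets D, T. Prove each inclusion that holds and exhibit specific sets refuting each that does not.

Only the forward inclusion holds.

Forward inclusion. Let x ∈ (D ∖ T) ∩ (D ∪ T). Then x ∈ D and x ∉ T, from which x ∈ D.

Reverse inclusion. This inclusion fails. Take D = {1}, T = {1}; then 1 ∈ D but 1 ∉ (D ∖ T) ∩ (D ∪ T).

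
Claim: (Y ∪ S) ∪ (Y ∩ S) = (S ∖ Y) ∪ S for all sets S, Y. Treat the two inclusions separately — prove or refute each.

Reverse inclusion. Let x ∈ (S ∖ Y) ∪ S. Then either x ∈ S and x ∉ Y; or x ∈ S ∩ Y. In each case x ∈ (Y ∪ S) ∪ (Y ∩ S), so (S ∖ Y) ∪ S ⊆ (Y ∪ S) ∪ (Y ∩ S).

Forward inclusion. This inclusion fails. Take S = ∅, Y = {1}; then 1 ∈ (Y ∪ S) ∪ (Y ∩ S) but 1 ∉ (S ∖ Y) ∪ S.

The sets are not equal: only the reverse inclusion holds.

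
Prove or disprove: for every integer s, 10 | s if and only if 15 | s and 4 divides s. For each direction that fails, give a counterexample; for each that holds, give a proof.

Only the reverse direction holds.

Forward direction. This fails: take s = 10. Certainly 10 ∣ 10, but 15 ∤ 10.

Converse. Suppose 15 ∣ s and 4 ∣ s. Any common multiple of 15 and 4 is a multiple of their lcm; here gcd(15, 4) = 1, so lcm(15, 4) = 15·4 = 60, so 60 ∣ s. Since 10 ∣ 60, it follows that 10 ∣ s.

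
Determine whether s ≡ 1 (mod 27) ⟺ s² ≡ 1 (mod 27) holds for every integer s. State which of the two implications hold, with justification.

(⟹) Suppose s ≡ 1 (mod 27). Write s = 27j + 1. Then (27j + 1)² = 729j² + 54j + 1 = 27(27j² + 2j) + 1, so s² ≡ 1 (mod 27).

(⟸) This fails: take s = 26. Then 26² = 676 ≡ 1 (mod 27), yet 26 ≡ 26 (mod 27), not 1.

Only the forward implication holds.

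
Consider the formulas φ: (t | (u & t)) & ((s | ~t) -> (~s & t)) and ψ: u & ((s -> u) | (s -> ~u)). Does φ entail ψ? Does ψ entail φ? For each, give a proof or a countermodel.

Neither implication holds.

(⟹) This fails. Under t = T, u = F, s = F, the left side is true but the right side is false.

(⟸) This fails. Under t = F, u = T, s = F, the left side is false but the right side is true.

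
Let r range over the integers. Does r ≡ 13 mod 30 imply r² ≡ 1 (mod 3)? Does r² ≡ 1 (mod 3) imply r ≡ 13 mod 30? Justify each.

(⇐) This fails: take r = 1. Then 1² = 1 ≡ 1 (mod 3), yet 1 ≡ 1 (mod 30), not 13.

(⇒) Suppose r ≡ 13 (mod 30). Then r² ≡ 13² = 169 (mod 30), and since 3 ∣ 30, also r² ≡ 1 (mod 3).

The forward direction holds; the converse fails.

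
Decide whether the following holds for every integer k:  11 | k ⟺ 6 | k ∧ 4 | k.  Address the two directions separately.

Forward direction. This fails: take k = 11. Certainly 11 ∣ 11, but 6 ∤ 11.

Converse. This fails: take k = 12. Both 6 ∣ 12 and 4 ∣ 12, yet 12 is not a multiple of 11 (since 12 = 1·11 + 1), so 11 ∤ 12.

Neither direction holds.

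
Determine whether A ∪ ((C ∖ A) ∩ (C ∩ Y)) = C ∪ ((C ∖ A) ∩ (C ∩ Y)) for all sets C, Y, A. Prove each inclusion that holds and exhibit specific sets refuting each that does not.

(⊆) fails and (⊇) fails.

Forward inclusion. This inclusion fails. Take C = ∅, Y = ∅, A = {1}; then 1 ∈ A ∪ ((C ∖ A) ∩ (C ∩ Y)) but 1 ∉ C ∪ ((C ∖ A) ∩ (C ∩ Y)).

Reverse inclusion. This inclusion fails. Take C = {1}, Y = ∅, A = ∅; then 1 ∈ C ∪ ((C ∖ A) ∩ (C ∩ Y)) but 1 ∉ A ∪ ((C ∖ A) ∩ (C ∩ Y)).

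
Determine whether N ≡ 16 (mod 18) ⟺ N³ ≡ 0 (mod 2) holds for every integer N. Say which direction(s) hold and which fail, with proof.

The forward direction holds; the converse fails.

(⇒) Suppose N ≡ 16 (mod 18). Then N³ ≡ 16³ = 4096 (mod 18), and since 2 ∣ 18, also N³ ≡ 0 (mod 2).

(⇐) This fails: take N = 0. Then 0³ = 0 ≡ 0 (mod 2), yet 0 ≡ 0 (mod 18), not 16.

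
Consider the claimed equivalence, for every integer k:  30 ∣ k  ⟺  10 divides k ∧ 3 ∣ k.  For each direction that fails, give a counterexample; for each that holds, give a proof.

[⇒] If 30 ∣ k, write k = 30q. Since 30 = 3·10, k = 10·(3q), so 10 ∣ k; and since 30 = 10·3, k = 3·(10q), so 3 ∣ k.

[⇐] Suppose 10 ∣ k and 3 ∣ k. Any common multiple of 10 and 3 is a multiple of their lcm; here gcd(10, 3) = 1, so lcm(10, 3) = 10·3 = 30, so 30 ∣ k.

Both implications hold.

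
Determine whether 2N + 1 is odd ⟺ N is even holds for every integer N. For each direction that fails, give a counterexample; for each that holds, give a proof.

(→) This fails: take N = 1. Then 2N + 1 = 3, which is odd, yet N = 1 is odd, not even.

(←) Suppose N is even. Since 2 is even, 2N is even for every N, so 2N + 1 has the same parity as 1, which is odd. Hence 2N + 1 is odd.

Only the converse holds.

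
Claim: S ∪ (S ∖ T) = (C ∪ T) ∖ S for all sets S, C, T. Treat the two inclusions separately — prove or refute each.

(⊆) fails and (⊇) fails.

Forward inclusion. This inclusion fails. Take S = {1}, C = ∅, T = ∅; then 1 ∈ S ∪ (S ∖ T) but 1 ∉ (C ∪ T) ∖ S.

Reverse inclusion. This inclusion fails. Take S = ∅, C = {1}, T = ∅; then 1 ∈ (C ∪ T) ∖ S but 1 ∉ S ∪ (S ∖ T).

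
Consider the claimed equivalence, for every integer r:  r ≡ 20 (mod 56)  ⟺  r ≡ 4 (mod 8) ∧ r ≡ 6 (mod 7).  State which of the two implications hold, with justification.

The biconditional holds.

[⇐] If r ≡ 4 (mod 8) and r ≡ 6 (mod 7), then by the Chinese remainder theorem r ≡ 20 (mod 56). This is exactly r ≡ 20 (mod 56).

[⇒] Suppose r ≡ 20 (mod 56); write r = 56j + 20. Since 8 ∣ 56, reducing mod 8 gives r ≡ 20 ≡ 4 (mod 8); since 7 ∣ 56, reducing mod 7 gives r ≡ 20 ≡ 6 (mod 7).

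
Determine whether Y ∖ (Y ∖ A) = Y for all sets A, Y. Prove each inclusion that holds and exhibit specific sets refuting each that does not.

Forward inclusion. Let x ∈ Y ∖ (Y ∖ A). Then x ∈ A ∩ Y, from which x ∈ Y.

Reverse inclusion. This inclusion fails. Take A = ∅, Y = {1}; then 1 ∈ Y but 1 ∉ Y ∖ (Y ∖ A).

Only the forward inclusion holds.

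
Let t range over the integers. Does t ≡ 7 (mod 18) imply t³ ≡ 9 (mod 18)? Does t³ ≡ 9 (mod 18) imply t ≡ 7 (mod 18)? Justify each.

(⟹) This fails: take t = 7. Then 7 ≡ 7 (mod 18), but 7³ = 343 ≡ 1 (mod 18), not 9.

(⟸) This fails: take t = 3. Then 3³ = 27 ≡ 9 (mod 18), yet 3 ≡ 3 (mod 18), not 7.

Neither implication holds.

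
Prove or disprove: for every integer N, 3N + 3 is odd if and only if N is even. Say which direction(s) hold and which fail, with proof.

Equivalent; both directions hold.

(⟸) Suppose N is even; write N = 2j. Then 3N + 3 = 3·(2j) + 3 = 2·3j + 3, which is odd.

(⟹) Suppose 3N + 3 is odd. Since 3 is odd, 3N and N have the same parity, so 3N + 3 ≡ N + 3 (mod 2). As 3 is odd, 3N + 3 is odd exactly when N is even. Thus N is even.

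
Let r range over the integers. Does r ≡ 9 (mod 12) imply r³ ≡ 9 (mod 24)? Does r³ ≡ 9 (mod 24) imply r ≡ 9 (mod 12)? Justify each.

(⇒) fails; (⇐) holds.

(⟹) This fails: take r = 21. Then 21 ≡ 9 (mod 12), but 21³ = 9261 ≡ 21 (mod 24), not 9.

(⟸) Conversely, the residues r modulo 24 with r³ ≡ 9 (mod 24) are exactly {9}, and each is ≡ 9 (mod 12).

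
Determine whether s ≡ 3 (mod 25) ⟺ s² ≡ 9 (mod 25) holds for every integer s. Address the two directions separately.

(⇒) Suppose s ≡ 3 (mod 25). Write s = 25j + 3. Then (25j + 3)² = 625j² + 150j + 9 = 25(25j² + 6j) + 9, so s² ≡ 9 (mod 25).

(⇐) This fails: take s = 22. Then 22² = 484 ≡ 9 (mod 25), yet 22 ≡ 22 (mod 25), not 3.

Only the forward implication holds.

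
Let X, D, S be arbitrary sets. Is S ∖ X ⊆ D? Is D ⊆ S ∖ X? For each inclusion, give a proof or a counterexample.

(⊆) fails and (⊇) fails.

(⊆) This inclusion fails. Take X = ∅, D = ∅, S = {1}; then 1 ∈ S ∖ X but 1 ∉ D.

(⊇) This inclusion fails. Take X = ∅, D = {1}, S = ∅; then 1 ∈ D but 1 ∉ S ∖ X.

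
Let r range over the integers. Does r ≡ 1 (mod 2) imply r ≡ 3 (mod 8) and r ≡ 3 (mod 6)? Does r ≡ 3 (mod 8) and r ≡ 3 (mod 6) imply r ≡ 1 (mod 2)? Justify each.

(⇒) fails; (⇐) holds.

[⇒] This fails: r = 1 gives 1 ≡ 1 (mod 2) but 1 ≡ 1 (mod 8), so the conjunction on the right does not hold.

[⇐] Conversely, if r ≡ 3 (mod 8) and r ≡ 3 (mod 6), then by the Chinese remainder theorem r ≡ 3 (mod 24). Since 3 ≡ 1 (mod 2) and 2 ∣ 24, we get r ≡ 1 (mod 2).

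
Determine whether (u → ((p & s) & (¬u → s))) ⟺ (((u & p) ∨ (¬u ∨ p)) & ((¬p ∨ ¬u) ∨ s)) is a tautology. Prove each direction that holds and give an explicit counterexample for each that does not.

(⇐) Assume the antecedent. If u is true, the antecedent forces (u = T, s = T, p = T), and u → ((p & s) & (¬u → s)) holds there. If u is false, u → ((p & s) & (¬u → s)) reduces to true regardless of the other variables. Either way u → ((p & s) & (¬u → s)) holds.

(⇒) Assume the antecedent. If u is true, the antecedent forces (u = T, s = T, p = T), and the consequent holds there. If u is false, the consequent reduces to true regardless of the other variables. Either way the consequent holds.

Both implications hold.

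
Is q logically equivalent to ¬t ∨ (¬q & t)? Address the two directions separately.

(⟹) This fails. Under t = T, q = T, the left side is true but the right side is false.

(⟸) This fails. Under t = F, q = F, the left side is false but the right side is true.

Neither direction holds.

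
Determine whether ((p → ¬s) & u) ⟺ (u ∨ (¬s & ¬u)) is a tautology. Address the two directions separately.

The forward direction holds; the converse fails.

(⇒) Assume the antecedent. If u is true, u ∨ (¬s & ¬u) reduces to true regardless of the other variables. If u is false, the antecedent cannot hold. Either way u ∨ (¬s & ¬u) holds.

(⇐) This fails. Under u = F, s = F, p = F, the left side is false but the right side is true.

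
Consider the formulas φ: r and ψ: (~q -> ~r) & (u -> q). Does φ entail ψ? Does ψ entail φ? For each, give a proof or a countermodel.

Neither direction holds.

[⇒] This fails. Under q = F, r = T, u = F, the left side is true but the right side is false.

[⇐] This fails. Under q = F, r = F, u = F, the left side is false but the right side is true.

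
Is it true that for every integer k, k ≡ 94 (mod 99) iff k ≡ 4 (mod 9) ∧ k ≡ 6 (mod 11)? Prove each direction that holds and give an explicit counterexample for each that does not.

Both directions hold; the statement is true.

[⇒] Suppose k ≡ 94 (mod 99); write k = 99j + 94. Since 9 ∣ 99, reducing mod 9 gives k ≡ 94 ≡ 4 (mod 9); since 11 ∣ 99, reducing mod 11 gives k ≡ 94 ≡ 6 (mod 11).

[⇐] Conversely, if k ≡ 4 (mod 9) and k ≡ 6 (mod 11), then by the Chinese remainder theorem k ≡ 94 (mod 99). This is exactly k ≡ 94 (mod 99).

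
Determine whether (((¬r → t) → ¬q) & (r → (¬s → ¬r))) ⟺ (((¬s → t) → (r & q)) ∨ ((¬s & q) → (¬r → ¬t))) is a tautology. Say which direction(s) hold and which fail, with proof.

The forward direction holds; the converse fails.

(⟹) Assume the antecedent. If q is true, the antecedent forces (q = T, t = F, r = F, s = F) or (q = T, t = F, r = F, s = T), and the consequent holds there. If q is false, the consequent reduces to true regardless of the other variables. Either way the consequent holds.

(⟸) This fails. Under q = F, t = F, r = T, s = F, the left side is false but the right side is true.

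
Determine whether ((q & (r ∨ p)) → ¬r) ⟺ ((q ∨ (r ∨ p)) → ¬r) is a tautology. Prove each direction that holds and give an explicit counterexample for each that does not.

Forward direction. This fails. Under p = F, r = T, q = F, the left side is true but the right side is false.

Converse. Assume the antecedent. If p is true, the antecedent forces (p = T, r = F, q = F) or (p = T, r = F, q = T), and (q & (r ∨ p)) → ¬r holds there. If p is false, the antecedent forces (p = F, r = F, q = F) or (p = F, r = F, q = T), and (q & (r ∨ p)) → ¬r holds there. Either way (q & (r ∨ p)) → ¬r holds.

The forward direction fails; the converse holds.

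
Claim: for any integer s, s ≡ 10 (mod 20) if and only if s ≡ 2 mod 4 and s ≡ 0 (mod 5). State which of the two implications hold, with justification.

Equivalent; both directions hold.

[⇒] Suppose s ≡ 10 (mod 20); write s = 20j + 10. Since 4 ∣ 20, reducing mod 4 gives s ≡ 10 ≡ 2 (mod 4); since 5 ∣ 20, reducing mod 5 gives s ≡ 10 ≡ 0 (mod 5).

[⇐] Conversely, if s ≡ 2 (mod 4) and s ≡ 0 (mod 5), then by the Chinese remainder theorem s ≡ 10 (mod 20). This is exactly s ≡ 10 (mod 20).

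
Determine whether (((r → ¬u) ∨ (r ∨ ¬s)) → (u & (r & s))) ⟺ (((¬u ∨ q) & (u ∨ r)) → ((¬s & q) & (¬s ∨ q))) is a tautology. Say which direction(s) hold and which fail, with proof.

(⇒) This fails. Under r = T, q = T, s = T, u = T, the left side is true but the right side is false.

(⇐) This fails. Under r = F, q = F, s = F, u = F, the left side is false but the right side is true.

Both directions fail.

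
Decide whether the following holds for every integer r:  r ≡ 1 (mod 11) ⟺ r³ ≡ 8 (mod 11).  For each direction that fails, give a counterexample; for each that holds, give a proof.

(⟹) This fails: take r = 1. Then 1 ≡ 1 (mod 11), but 1³ = 1 ≡ 1 (mod 11), not 8.

(⟸) This fails: take r = 2. Then 2³ = 8 ≡ 8 (mod 11), yet 2 ≡ 2 (mod 11), not 1.

Both directions fail.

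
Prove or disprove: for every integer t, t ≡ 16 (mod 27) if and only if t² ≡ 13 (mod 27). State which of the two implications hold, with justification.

(⟹) Suppose t ≡ 16 (mod 27). Write t = 27j + 16. Then (27j + 16)² = 729j² + 864j + 256 = 27(27j² + 32j + 9) + 13, so t² ≡ 13 (mod 27).

(⟸) This fails: take t = 11. Then 11² = 121 ≡ 13 (mod 27), yet 11 ≡ 11 (mod 27), not 16.

Only the forward direction holds.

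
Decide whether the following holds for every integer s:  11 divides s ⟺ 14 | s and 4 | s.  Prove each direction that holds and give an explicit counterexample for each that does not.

Neither implication holds.

(→) This fails: take s = 11. Certainly 11 ∣ 11, but 14 ∤ 11.

(←) This fails: take s = 28. Both 14 ∣ 28 and 4 ∣ 28, yet 28 is not a multiple of 11 (since 28 = 2·11 + 6), so 11 ∤ 28.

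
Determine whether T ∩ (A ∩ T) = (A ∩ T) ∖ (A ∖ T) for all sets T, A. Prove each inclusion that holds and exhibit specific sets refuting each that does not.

(⊆) Let x ∈ T ∩ (A ∩ T). Then x ∈ T ∩ A, from which x ∈ (A ∩ T) ∖ (A ∖ T).

(⊇) Let x ∈ (A ∩ T) ∖ (A ∖ T). Then x ∈ T ∩ A, from which x ∈ T ∩ (A ∩ T).

Both inclusions hold; the sets are equal.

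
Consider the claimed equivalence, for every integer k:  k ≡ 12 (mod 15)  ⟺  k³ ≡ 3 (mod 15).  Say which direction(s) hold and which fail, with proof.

The biconditional holds.

[⇐] Suppose k³ ≡ 3 (mod 15). The only residue r in {0, …, 14} with r³ ≡ 3 (mod 15) is r = 12, so k ≡ 12 (mod 15).

[⇒] Suppose k ≡ 12 (mod 15). Write k = 15j + 12. Then (15j + 12)³ = 3375j³ + 8100j² + 6480j + 1728 = 15(225j³ + 540j² + 432j + 115) + 3, so k³ ≡ 3 (mod 15).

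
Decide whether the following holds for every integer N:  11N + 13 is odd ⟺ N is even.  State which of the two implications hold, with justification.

The biconditional holds.

(→) Suppose 11N + 13 is odd. Since 11 is odd, 11N and N have the same parity, so 11N + 13 ≡ N + 13 (mod 2). As 13 is odd, 11N + 13 is odd exactly when N is even. Thus N is even.

(←) Conversely, suppose N is even; write N = 2j. Then 11N + 13 = 11·(2j) + 13 = 2·11j + 13, which is odd.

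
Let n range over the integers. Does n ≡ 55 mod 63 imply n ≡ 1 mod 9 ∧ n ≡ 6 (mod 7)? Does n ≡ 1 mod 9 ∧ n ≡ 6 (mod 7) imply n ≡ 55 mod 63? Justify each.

Both implications hold.

(←) If n ≡ 1 (mod 9) and n ≡ 6 (mod 7), then by the Chinese remainder theorem n ≡ 55 (mod 63). This is exactly n ≡ 55 (mod 63).

(→) Suppose n ≡ 55 (mod 63); write n = 63j + 55. Since 9 ∣ 63, reducing mod 9 gives n ≡ 55 ≡ 1 (mod 9); since 7 ∣ 63, reducing mod 7 gives n ≡ 55 ≡ 6 (mod 7).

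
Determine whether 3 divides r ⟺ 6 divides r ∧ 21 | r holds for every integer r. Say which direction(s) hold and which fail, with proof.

(⟹) This fails: take r = 3. Certainly 3 ∣ 3, but 6 ∤ 3.

(⟸) Suppose 6 ∣ r and 21 ∣ r. Any common multiple of 6 and 21 is a multiple of their lcm; here lcm(6, 21) = 6·21/gcd(6, 21) = 126/3 = 42, so 42 ∣ r. Since 3 ∣ 42, it follows that 3 ∣ r.

Only the reverse direction holds.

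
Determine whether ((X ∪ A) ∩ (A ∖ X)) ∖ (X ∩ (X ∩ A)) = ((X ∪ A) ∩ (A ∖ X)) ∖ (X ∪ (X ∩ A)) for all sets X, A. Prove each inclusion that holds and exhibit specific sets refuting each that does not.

Both inclusions hold.

Reverse inclusion. Let x ∈ ((X ∪ A) ∩ (A ∖ X)) ∖ (X ∪ (X ∩ A)). Then x ∈ A and x ∉ X, from which x ∈ ((X ∪ A) ∩ (A ∖ X)) ∖ (X ∩ (X ∩ A)).

Forward inclusion. Let x ∈ ((X ∪ A) ∩ (A ∖ X)) ∖ (X ∩ (X ∩ A)). Then x ∈ A and x ∉ X, from which x ∈ ((X ∪ A) ∩ (A ∖ X)) ∖ (X ∪ (X ∩ A)).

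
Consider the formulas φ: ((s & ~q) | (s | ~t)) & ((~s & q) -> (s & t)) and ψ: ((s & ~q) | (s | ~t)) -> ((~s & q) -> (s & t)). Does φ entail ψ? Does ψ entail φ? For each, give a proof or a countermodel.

Not equivalent: only (⇒) holds.

(→) Assume the antecedent. If q is true, the antecedent forces (q = T, s = T, t = F) or (q = T, s = T, t = T), and the consequent holds there. If q is false, the consequent reduces to true regardless of the other variables. Either way the consequent holds.

(←) This fails. Under q = F, s = F, t = T, the left side is false but the right side is true.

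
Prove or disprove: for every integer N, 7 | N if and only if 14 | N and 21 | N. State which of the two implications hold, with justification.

(→) This fails: take N = 7. Certainly 7 ∣ 7, but 14 ∤ 7.

(←) Suppose 14 ∣ N and 21 ∣ N. Any common multiple of 14 and 21 is a multiple of their lcm; here lcm(14, 21) = 14·21/gcd(14, 21) = 294/7 = 42, so 42 ∣ N. Since 7 ∣ 42, it follows that 7 ∣ N.

Not equivalent: only (⇐) holds.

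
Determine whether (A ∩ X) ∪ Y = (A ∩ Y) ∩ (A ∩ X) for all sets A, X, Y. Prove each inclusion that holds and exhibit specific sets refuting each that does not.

The sets are not equal: only the reverse inclusion holds.

(⊇) Let x ∈ (A ∩ Y) ∩ (A ∩ X). Then x ∈ A ∩ X ∩ Y, from which x ∈ (A ∩ X) ∪ Y.

(⊆) This inclusion fails. Take A = {1}, X = {1}, Y = ∅; then 1 ∈ (A ∩ X) ∪ Y but 1 ∉ (A ∩ Y) ∩ (A ∩ X).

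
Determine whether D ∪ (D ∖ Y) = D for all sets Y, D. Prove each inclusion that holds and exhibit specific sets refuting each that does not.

(⊆) Let x ∈ D ∪ (D ∖ Y). Then either x ∈ D and x ∉ Y; or x ∈ Y ∩ D. In each case x ∈ D, so D ∪ (D ∖ Y) ⊆ D.

(⊇) Let x ∈ D. Then either x ∈ D and x ∉ Y; or x ∈ Y ∩ D. In each case x ∈ D ∪ (D ∖ Y), so D ⊆ D ∪ (D ∖ Y).

Both inclusions hold.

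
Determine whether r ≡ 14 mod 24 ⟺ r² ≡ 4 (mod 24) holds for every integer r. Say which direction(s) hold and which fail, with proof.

[⇒] Suppose r ≡ 14 mod 24. Write r = 24j + 14. Then (24j + 14)² = 576j² + 672j + 196 = 24(24j² + 28j + 8) + 4, so r² ≡ 4 (mod 24).

[⇐] This fails: take r = 2. Then 2² = 4 ≡ 4 (mod 24), yet 2 ≡ 2 (mod 24), not 14.

Not equivalent: only (⇒) holds.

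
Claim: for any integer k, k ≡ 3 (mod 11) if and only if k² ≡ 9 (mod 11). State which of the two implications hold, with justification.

The forward direction holds; the converse fails.

Forward direction. Suppose k ≡ 3 (mod 11). Write k = 11j + 3. Then (11j + 3)² = 121j² + 66j + 9 = 11(11j² + 6j) + 9, so k² ≡ 9 (mod 11).

Converse. This fails: take k = 8. Then 8² = 64 ≡ 9 (mod 11), yet 8 ≡ 8 (mod 11), not 3.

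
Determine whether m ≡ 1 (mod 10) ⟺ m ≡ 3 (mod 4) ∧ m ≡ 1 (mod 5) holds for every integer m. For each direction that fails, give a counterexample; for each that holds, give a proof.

The forward direction fails; the converse holds.

(→) This fails: m = 1 gives 1 ≡ 1 (mod 10) but 1 ≡ 1 (mod 4), so the conjunction on the right does not hold.

(←) Conversely, if m ≡ 3 (mod 4) and m ≡ 1 (mod 5), then by the Chinese remainder theorem m ≡ 11 (mod 20). Since 11 ≡ 1 (mod 10) and 10 ∣ 20, we get m ≡ 1 (mod 10).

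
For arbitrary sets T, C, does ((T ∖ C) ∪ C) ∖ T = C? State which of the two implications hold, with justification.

(⊆) holds; (⊇) fails.

(⊆) Let x ∈ ((T ∖ C) ∪ C) ∖ T. Then x ∈ C and x ∉ T, from which x ∈ C.

(⊇) This inclusion fails. Take T = {1}, C = {1}; then 1 ∈ C but 1 ∉ ((T ∖ C) ∪ C) ∖ T.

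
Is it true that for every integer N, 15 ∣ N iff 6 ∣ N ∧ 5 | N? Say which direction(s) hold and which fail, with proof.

Only the converse holds.

(⇒) This fails: take N = 15. Certainly 15 ∣ 15, but 6 ∤ 15.

(⇐) Suppose 6 ∣ N and 5 ∣ N. Any common multiple of 6 and 5 is a multiple of their lcm; here gcd(6, 5) = 1, so lcm(6, 5) = 6·5 = 30, so 30 ∣ N. Since 15 ∣ 30, it follows that 15 ∣ N.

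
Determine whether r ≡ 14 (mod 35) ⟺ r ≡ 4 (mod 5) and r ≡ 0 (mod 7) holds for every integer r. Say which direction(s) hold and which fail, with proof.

Forward direction. Suppose r ≡ 14 (mod 35); write r = 35j + 14. Since 5 ∣ 35, reducing mod 5 gives r ≡ 14 ≡ 4 (mod 5); since 7 ∣ 35, reducing mod 7 gives r ≡ 14 ≡ 0 (mod 7).

Converse. If r ≡ 4 (mod 5) and r ≡ 0 (mod 7), then by the Chinese remainder theorem r ≡ 14 (mod 35). This is exactly r ≡ 14 (mod 35).

Both implications hold.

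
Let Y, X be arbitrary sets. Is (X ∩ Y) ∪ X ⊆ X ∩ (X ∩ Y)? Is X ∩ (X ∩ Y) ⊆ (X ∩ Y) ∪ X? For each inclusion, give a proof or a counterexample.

Only the reverse inclusion holds.

Reverse inclusion. Let x ∈ X ∩ (X ∩ Y). Then x ∈ Y ∩ X, from which x ∈ (X ∩ Y) ∪ X.

Forward inclusion. This inclusion fails. Take Y = ∅, X = {1}; then 1 ∈ (X ∩ Y) ∪ X but 1 ∉ X ∩ (X ∩ Y).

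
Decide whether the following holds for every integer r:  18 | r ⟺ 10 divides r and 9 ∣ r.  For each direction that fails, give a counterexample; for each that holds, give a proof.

[⇐] Suppose 10 ∣ r and 9 ∣ r. Any common multiple of 10 and 9 is a multiple of their lcm; here gcd(10, 9) = 1, so lcm(10, 9) = 10·9 = 90, so 90 ∣ r. Since 18 ∣ 90, it follows that 18 ∣ r.

[⇒] This fails: take r = 18. Certainly 18 ∣ 18, but 10 ∤ 18.

(⇒) fails; (⇐) holds.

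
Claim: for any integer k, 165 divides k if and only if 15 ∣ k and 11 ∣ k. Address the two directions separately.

(⟹) If 165 ∣ k, write k = 165q. Since 165 = 11·15, k = 15·(11q), so 15 ∣ k; and since 165 = 15·11, k = 11·(15q), so 11 ∣ k.

(⟸) Suppose 15 ∣ k and 11 ∣ k. Any common multiple of 15 and 11 is a multiple of their lcm; here gcd(15, 11) = 1, so lcm(15, 11) = 15·11 = 165, so 165 ∣ k.

Both implications hold.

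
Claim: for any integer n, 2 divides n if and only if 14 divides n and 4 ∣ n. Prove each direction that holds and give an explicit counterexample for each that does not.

(⇒) fails; (⇐) holds.

Forward direction. This fails: take n = 2. Certainly 2 ∣ 2, but 14 ∤ 2.

Converse. Suppose 14 ∣ n and 4 ∣ n. Any common multiple of 14 and 4 is a multiple of their lcm; here lcm(14, 4) = 14·4/gcd(14, 4) = 56/2 = 28, so 28 ∣ n. Since 2 ∣ 28, it follows that 2 ∣ n.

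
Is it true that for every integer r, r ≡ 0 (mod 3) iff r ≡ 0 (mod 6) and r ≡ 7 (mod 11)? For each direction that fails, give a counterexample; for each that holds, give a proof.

Only the reverse direction holds.

(→) This fails: r = 0 gives 0 ≡ 0 (mod 3) but 0 ≡ 0 (mod 11), so the conjunction on the right does not hold.

(←) Conversely, if r ≡ 0 (mod 6) and r ≡ 7 (mod 11), then by the Chinese remainder theorem r ≡ 18 (mod 66). Since 18 ≡ 0 (mod 3) and 3 ∣ 66, we get r ≡ 0 (mod 3).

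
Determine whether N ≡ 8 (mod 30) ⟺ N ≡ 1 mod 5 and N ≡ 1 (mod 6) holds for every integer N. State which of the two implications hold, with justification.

(⇒) This fails: N = 8 gives 8 ≡ 8 (mod 30) but 8 ≡ 3 (mod 5), so the conjunction on the right does not hold.

(⇐) This fails: N = 1 satisfies both congruences on the right (1 ≡ 1 mod 5 and 1 ≡ 1 mod 6) yet 1 ≡ 1 (mod 30), not 8.

(⇒) fails and (⇐) fails.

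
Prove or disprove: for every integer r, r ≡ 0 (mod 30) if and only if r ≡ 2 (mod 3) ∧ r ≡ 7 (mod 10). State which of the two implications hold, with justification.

Forward direction. This fails: r = 0 gives 0 ≡ 0 (mod 30) but 0 ≡ 0 (mod 3), so the conjunction on the right does not hold.

Converse. This fails: r = 17 satisfies both congruences on the right (17 ≡ 2 mod 3 and 17 ≡ 7 mod 10) yet 17 ≡ 17 (mod 30), not 0.

(⇒) fails and (⇐) fails.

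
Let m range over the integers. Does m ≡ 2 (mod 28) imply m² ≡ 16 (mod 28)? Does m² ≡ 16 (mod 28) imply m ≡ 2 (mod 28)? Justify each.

(⟹) This fails: take m = 2. Then 2 ≡ 2 (mod 28), but 2² = 4 ≡ 4 (mod 28), not 16.

(⟸) This fails: take m = 4. Then 4² = 16 ≡ 16 (mod 28), yet 4 ≡ 4 (mod 28), not 2.

(⇒) fails and (⇐) fails.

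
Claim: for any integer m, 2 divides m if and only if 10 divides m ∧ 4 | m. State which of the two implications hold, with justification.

Converse. Suppose 10 ∣ m and 4 ∣ m. Any common multiple of 10 and 4 is a multiple of their lcm; here lcm(10, 4) = 10·4/gcd(10, 4) = 40/2 = 20, so 20 ∣ m. Since 2 ∣ 20, it follows that 2 ∣ m.

Forward direction. This fails: take m = 2. Certainly 2 ∣ 2, but 10 ∤ 2.

Only the reverse direction holds.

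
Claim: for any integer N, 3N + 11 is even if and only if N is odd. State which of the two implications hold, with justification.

Equivalent; both directions hold.

[⇒] Suppose 3N + 11 is even. Since 3 is odd, 3N and N have the same parity, so 3N + 11 ≡ N + 11 (mod 2). As 11 is odd, 3N + 11 is even exactly when N is odd. Thus N is odd.

[⇐] Conversely, suppose N is odd; write N = 2j + 1. Then 3N + 11 = 3·(2j + 1) + 11 = 2·3j + 14, which is even.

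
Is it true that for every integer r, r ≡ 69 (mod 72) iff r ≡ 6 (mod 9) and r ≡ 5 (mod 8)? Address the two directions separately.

(⟹) Suppose r ≡ 69 (mod 72); write r = 72j + 69. Since 9 ∣ 72, reducing mod 9 gives r ≡ 69 ≡ 6 (mod 9); since 8 ∣ 72, reducing mod 8 gives r ≡ 69 ≡ 5 (mod 8).

(⟸) Conversely, if r ≡ 6 (mod 9) and r ≡ 5 (mod 8), then by the Chinese remainder theorem r ≡ 69 (mod 72). This is exactly r ≡ 69 (mod 72).

Equivalent; both directions hold.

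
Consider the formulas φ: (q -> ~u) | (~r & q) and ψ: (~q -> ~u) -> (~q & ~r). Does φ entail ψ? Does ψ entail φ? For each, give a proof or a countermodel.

Only the converse holds.

Forward direction. This fails. Under q = T, r = F, u = F, the left side is true but the right side is false.

Converse. Assume the antecedent. If q is true, the antecedent cannot hold. If q is false, (q -> ~u) | (~r & q) reduces to true regardless of the other variables. Either way (q -> ~u) | (~r & q) holds.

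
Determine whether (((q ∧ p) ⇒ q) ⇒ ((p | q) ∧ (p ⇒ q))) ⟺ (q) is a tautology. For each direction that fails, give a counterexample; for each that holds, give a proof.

Forward direction. Assume the antecedent. If p is true, the antecedent forces (p = T, q = T), and q holds there. If p is false, the antecedent forces (p = F, q = T), and q holds there. Either way q holds.

Converse. Assume the antecedent. If p is true, the antecedent forces (p = T, q = T), and the consequent holds there. If p is false, the antecedent forces (p = F, q = T), and the consequent holds there. Either way the consequent holds.

Both directions hold.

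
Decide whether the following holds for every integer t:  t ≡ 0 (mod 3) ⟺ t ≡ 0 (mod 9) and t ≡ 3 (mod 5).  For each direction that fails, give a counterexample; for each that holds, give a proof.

(⟹) This fails: t = 0 gives 0 ≡ 0 (mod 3) but 0 ≡ 0 (mod 5), so the conjunction on the right does not hold.

(⟸) Conversely, if t ≡ 0 (mod 9) and t ≡ 3 (mod 5), then by the Chinese remainder theorem t ≡ 18 (mod 45). Since 18 ≡ 0 (mod 3) and 3 ∣ 45, we get t ≡ 0 (mod 3).

Not equivalent: only (⇐) holds.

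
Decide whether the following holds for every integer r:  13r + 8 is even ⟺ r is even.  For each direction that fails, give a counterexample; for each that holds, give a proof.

The biconditional holds.

(⇒) Suppose 13r + 8 is even. Since 13 is odd, 13r and r have the same parity, so 13r + 8 ≡ r + 8 (mod 2). As 8 is even, 13r + 8 is even exactly when r is even. Thus r is even.

(⇐) Conversely, suppose r is even; write r = 2j. Then 13r + 8 = 13·(2j) + 8 = 2·13j + 8, which is even.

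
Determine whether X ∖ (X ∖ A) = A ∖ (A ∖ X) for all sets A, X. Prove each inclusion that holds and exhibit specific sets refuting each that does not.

(⟹) Let x ∈ X ∖ (X ∖ A). Then x ∈ A ∩ X, from which x ∈ A ∖ (A ∖ X).

(⟸) Let x ∈ A ∖ (A ∖ X). Then x ∈ A ∩ X, from which x ∈ X ∖ (X ∖ A).

The two sets are equal.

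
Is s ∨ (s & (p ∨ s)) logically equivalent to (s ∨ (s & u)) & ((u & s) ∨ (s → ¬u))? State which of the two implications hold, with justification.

(⇐) Assume the antecedent. If u is true, the antecedent forces (u = T, s = T, p = F) or (u = T, s = T, p = T), and s ∨ (s & (p ∨ s)) holds there. If u is false, the antecedent forces (u = F, s = T, p = F) or (u = F, s = T, p = T), and s ∨ (s & (p ∨ s)) holds there. Either way s ∨ (s & (p ∨ s)) holds.

(⇒) Assume the antecedent. If u is true, the antecedent forces (u = T, s = T, p = F) or (u = T, s = T, p = T), and the consequent holds there. If u is false, the antecedent forces (u = F, s = T, p = F) or (u = F, s = T, p = T), and the consequent holds there. Either way the consequent holds.

The biconditional holds.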